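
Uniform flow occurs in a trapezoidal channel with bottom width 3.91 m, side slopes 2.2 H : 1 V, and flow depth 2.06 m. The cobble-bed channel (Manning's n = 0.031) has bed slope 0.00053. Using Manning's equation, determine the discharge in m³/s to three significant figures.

15.0 m³/s

A = (b + z·y)·y = (3.91 + 2.2×2.06)×2.06 = 17.39 m²
P = b + 2y√(1+z²) = 3.91 + 2×2.06×√(1+2.2²) = 13.87 m
R = A/P = 17.39/13.87 = 1.254 m
Q = (1/n)·A·R^(2/3)·S^(1/2) = (1/0.031) × 17.39 × 1.254^(2/3) × 0.00053^(1/2) = 15.02 m³/s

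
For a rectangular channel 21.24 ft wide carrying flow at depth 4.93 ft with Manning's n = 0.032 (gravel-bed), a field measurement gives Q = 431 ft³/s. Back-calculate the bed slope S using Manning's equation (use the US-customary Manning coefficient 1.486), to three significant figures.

A = b·y = 21.24 × 4.93 = 104.7 ft²
P = b + 2y = 21.24 + 2×4.93 = 31.10 ft
R = A/P = 104.7/31.10 = 3.367 ft
S = (Q·n / (1.486·A·R^(2/3)))² = (431×0.032 / (1.486×104.7×2.246))² = 0.001557

0.00156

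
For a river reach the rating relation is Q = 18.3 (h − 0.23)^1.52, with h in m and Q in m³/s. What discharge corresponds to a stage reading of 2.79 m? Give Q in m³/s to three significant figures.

Q = 18.3 × (2.79 − 0.23)^1.52 = 18.3 × 2.56^1.52 = 76.38 m³/s

76.4 m³/s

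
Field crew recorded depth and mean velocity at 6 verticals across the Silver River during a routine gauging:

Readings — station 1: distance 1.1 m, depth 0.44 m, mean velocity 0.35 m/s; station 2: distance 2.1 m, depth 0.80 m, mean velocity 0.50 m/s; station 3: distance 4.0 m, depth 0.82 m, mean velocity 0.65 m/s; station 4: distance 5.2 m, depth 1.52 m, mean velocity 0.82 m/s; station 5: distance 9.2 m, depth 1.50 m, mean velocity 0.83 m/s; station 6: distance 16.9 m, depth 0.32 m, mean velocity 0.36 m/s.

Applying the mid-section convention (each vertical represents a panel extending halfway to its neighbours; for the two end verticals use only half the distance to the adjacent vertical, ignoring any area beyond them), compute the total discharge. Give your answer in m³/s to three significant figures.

12.5 m³/s

w_1 = (2.1 − 1.1)/2 = 0.5 m; q_1 = 0.35 × 0.44 × 0.5 = 0.07700 m³/s
w_2 = (4.0 − 1.1)/2 = 1.45 m; q_2 = 0.50 × 0.80 × 1.45 = 0.5800 m³/s
w_3 = (5.2 − 2.1)/2 = 1.55 m; q_3 = 0.65 × 0.82 × 1.55 = 0.8262 m³/s
w_4 = (9.2 − 4.0)/2 = 2.6 m; q_4 = 0.82 × 1.52 × 2.6 = 3.241 m³/s
w_5 = (16.9 − 5.2)/2 = 5.85 m; q_5 = 0.83 × 1.50 × 5.85 = 7.283 m³/s
w_6 = (16.9 − 9.2)/2 = 3.85 m; q_6 = 0.36 × 0.32 × 3.85 = 0.4435 m³/s
Q = Σ qᵢ = 12.45 m³/s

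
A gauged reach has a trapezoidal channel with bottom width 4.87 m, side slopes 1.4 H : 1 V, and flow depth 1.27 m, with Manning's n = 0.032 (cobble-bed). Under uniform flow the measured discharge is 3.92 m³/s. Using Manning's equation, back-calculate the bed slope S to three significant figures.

A = (b + z·y)·y = (4.87 + 1.4×1.27)×1.27 = 8.443 m²
P = b + 2y√(1+z²) = 4.87 + 2×1.27×√(1+1.4²) = 9.240 m
R = A/P = 8.443/9.240 = 0.9137 m
S = (Q·n / (1·A·R^(2/3)))² = (3.92×0.032 / (1×8.443×0.9416))² = 0.0002490

0.000249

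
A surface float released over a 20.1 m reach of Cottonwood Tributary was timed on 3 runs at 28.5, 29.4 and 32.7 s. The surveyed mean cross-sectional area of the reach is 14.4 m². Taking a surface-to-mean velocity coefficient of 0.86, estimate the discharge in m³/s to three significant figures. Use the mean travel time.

8.24 m³/s

t̄ = (28.5 + 29.4 + 32.7) / 3 = 30.2 s
v_surface = L / t̄ = 20.1 / 30.2 = 0.6656 m/s
v_mean = 0.86 × 0.6656 = 0.5724 m/s
Q = A × v_mean = 14.4 × 0.5724 = 8.242 m³/s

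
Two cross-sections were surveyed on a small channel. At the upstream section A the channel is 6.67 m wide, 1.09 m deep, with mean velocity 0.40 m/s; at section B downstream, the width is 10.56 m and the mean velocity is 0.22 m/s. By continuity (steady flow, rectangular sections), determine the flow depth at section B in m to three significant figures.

1.25 m

Q = A₁V₁ = (6.67×1.09) × 0.40 = 2.908 m³/s
d₂ = Q/(b₂ V₂) = 2.908/(10.56×0.22) = 1.252 m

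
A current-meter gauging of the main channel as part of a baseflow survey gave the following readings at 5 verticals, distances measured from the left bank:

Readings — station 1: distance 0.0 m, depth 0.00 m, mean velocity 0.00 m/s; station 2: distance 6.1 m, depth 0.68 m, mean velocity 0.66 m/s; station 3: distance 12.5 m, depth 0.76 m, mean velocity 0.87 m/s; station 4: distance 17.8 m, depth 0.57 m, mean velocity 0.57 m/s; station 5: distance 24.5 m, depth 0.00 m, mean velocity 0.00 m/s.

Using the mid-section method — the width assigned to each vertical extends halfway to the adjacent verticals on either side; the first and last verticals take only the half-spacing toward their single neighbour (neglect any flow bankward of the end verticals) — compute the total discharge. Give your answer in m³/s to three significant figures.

w_2 = (12.5 − 0.0)/2 = 6.25 m; q_2 = 0.66 × 0.68 × 6.25 = 2.805 m³/s
w_3 = (17.8 − 6.1)/2 = 5.85 m; q_3 = 0.87 × 0.76 × 5.85 = 3.868 m³/s
w_4 = (24.5 − 12.5)/2 = 6 m; q_4 = 0.57 × 0.57 × 6 = 1.949 m³/s
Stations 1, 5 contribute zero (depth or velocity is 0).
Q = Σ qᵢ = 8.622 m³/s

8.62 m³/s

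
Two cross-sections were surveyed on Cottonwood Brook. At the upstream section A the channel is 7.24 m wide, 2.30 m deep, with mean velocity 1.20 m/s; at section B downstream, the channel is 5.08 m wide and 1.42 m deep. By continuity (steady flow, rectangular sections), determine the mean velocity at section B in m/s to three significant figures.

Q = A₁V₁ = (7.24×2.30) × 1.20 = 19.98 m³/s
A₂ = 5.08 × 1.42 = 7.214 m²
V₂ = Q/A₂ = 19.98/7.214 = 2.770 m/s

2.77 m/s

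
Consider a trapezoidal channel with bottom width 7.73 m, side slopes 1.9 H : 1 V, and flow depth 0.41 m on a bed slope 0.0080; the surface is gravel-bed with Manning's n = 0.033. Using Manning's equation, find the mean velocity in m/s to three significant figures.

1.39 m/s

A = (b + z·y)·y = (7.73 + 1.9×0.41)×0.41 = 3.489 m²
P = b + 2y√(1+z²) = 7.73 + 2×0.41×√(1+1.9²) = 9.491 m
R = A/P = 3.489/9.491 = 0.3676 m
Q = (1/n)·A·R^(2/3)·S^(1/2) = (1/0.033) × 3.489 × 0.3676^(2/3) × 0.0080^(1/2) = 4.852 m³/s
V = Q/A = 4.852/3.489 = 1.391 m/s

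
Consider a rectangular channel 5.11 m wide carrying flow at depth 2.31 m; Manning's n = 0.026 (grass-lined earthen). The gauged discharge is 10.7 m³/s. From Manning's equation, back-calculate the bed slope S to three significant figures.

0.000429

A = b·y = 5.11 × 2.31 = 11.80 m²
P = b + 2y = 5.11 + 2×2.31 = 9.730 m
R = A/P = 11.80/9.730 = 1.213 m
S = (Q·n / (1·A·R^(2/3)))² = (10.7×0.026 / (1×11.80×1.137))² = 0.0004293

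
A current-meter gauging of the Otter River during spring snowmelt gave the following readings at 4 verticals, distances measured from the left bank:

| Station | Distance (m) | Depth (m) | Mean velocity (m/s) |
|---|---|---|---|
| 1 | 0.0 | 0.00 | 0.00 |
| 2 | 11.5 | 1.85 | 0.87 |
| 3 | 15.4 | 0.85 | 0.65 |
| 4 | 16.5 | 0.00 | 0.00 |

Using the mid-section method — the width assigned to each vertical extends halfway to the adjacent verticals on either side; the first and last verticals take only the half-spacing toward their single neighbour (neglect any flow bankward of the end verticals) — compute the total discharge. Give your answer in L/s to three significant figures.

w_2 = (15.4 − 0.0)/2 = 7.7 m; q_2 = 0.87 × 1.85 × 7.7 = 12.39 m³/s
w_3 = (16.5 − 11.5)/2 = 2.5 m; q_3 = 0.65 × 0.85 × 2.5 = 1.381 m³/s
Stations 1, 4 contribute zero (depth or velocity is 0).
Q = Σ qᵢ = 13.77 m³/s
= 13.77 × 1000 = 13770 L/s

13800 L/s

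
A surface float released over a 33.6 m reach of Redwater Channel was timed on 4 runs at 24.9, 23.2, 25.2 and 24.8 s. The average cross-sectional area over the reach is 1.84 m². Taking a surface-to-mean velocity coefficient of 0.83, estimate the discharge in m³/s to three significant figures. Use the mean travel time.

2.09 m³/s

t̄ = (24.9 + 23.2 + 25.2 + 24.8) / 4 = 24.525 s
v_surface = L / t̄ = 33.6 / 24.525 = 1.370 m/s
v_mean = 0.83 × 1.370 = 1.137 m/s
Q = A × v_mean = 1.84 × 1.137 = 2.092 m³/s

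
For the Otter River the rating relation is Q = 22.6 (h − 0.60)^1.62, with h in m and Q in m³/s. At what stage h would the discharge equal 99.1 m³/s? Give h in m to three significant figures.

3.09 m

h − h₀ = (Q/C)^(1/b) = (99.1/22.6)^(1/1.62) = 2.490 m
h = 0.60 + 2.490 = 3.090 m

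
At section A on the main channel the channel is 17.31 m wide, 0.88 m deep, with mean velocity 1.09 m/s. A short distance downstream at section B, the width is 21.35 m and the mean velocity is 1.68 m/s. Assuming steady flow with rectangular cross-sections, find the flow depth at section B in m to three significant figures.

0.463 m

Q = A₁V₁ = (17.31×0.88) × 1.09 = 16.60 m³/s
d₂ = Q/(b₂ V₂) = 16.60/(21.35×1.68) = 0.4629 m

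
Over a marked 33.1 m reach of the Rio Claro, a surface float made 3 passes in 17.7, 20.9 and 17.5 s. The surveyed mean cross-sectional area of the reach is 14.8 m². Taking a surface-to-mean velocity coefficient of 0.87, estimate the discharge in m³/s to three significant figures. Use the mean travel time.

t̄ = (17.7 + 20.9 + 17.5) / 3 = 18.7 s
v_surface = L / t̄ = 33.1 / 18.7 = 1.770 m/s
v_mean = 0.87 × 1.770 = 1.540 m/s
Q = A × v_mean = 14.8 × 1.540 = 22.79 m³/s

22.8 m³/s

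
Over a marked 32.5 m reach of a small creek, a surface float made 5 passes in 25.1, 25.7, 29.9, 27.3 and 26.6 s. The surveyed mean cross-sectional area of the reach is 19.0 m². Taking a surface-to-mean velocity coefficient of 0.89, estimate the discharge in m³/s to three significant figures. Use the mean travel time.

20.4 m³/s

t̄ = (25.1 + 25.7 + 29.9 + 27.3 + 26.6) / 5 = 26.92 s
v_surface = L / t̄ = 32.5 / 26.92 = 1.207 m/s
v_mean = 0.89 × 1.207 = 1.074 m/s
Q = A × v_mean = 19.0 × 1.074 = 20.42 m³/s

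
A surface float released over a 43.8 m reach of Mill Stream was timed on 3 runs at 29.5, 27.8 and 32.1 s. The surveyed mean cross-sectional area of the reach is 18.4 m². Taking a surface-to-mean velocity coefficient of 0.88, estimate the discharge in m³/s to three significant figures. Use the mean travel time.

23.8 m³/s

t̄ = (29.5 + 27.8 + 32.1) / 3 = 29.8 s
v_surface = L / t̄ = 43.8 / 29.8 = 1.470 m/s
v_mean = 0.88 × 1.470 = 1.293 m/s
Q = A × v_mean = 18.4 × 1.293 = 23.80 m³/s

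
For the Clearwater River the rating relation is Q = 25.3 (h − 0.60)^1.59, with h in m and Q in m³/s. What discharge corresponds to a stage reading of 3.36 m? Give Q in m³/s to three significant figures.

Q = 25.3 × (3.36 − 0.60)^1.59 = 25.3 × 2.76^1.59 = 127.1 m³/s

127 m³/s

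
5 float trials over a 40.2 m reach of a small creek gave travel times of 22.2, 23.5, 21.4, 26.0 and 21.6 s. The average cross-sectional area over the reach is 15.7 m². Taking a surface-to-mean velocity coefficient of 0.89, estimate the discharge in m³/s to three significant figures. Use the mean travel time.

24.5 m³/s

t̄ = (22.2 + 23.5 + 21.4 + 26.0 + 21.6) / 5 = 22.94 s
v_surface = L / t̄ = 40.2 / 22.94 = 1.752 m/s
v_mean = 0.89 × 1.752 = 1.560 m/s
Q = A × v_mean = 15.7 × 1.560 = 24.49 m³/s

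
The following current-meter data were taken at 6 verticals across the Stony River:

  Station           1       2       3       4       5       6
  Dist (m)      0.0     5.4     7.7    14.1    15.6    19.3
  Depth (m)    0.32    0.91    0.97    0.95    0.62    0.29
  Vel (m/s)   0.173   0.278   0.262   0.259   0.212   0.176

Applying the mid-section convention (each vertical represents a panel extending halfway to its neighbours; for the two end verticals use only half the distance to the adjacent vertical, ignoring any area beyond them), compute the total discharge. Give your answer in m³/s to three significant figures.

3.64 m³/s

w_1 = (5.4 − 0.0)/2 = 2.7 m; q_1 = 0.173 × 0.32 × 2.7 = 0.1495 m³/s
w_2 = (7.7 − 0.0)/2 = 3.85 m; q_2 = 0.278 × 0.91 × 3.85 = 0.9740 m³/s
w_3 = (14.1 − 5.4)/2 = 4.35 m; q_3 = 0.262 × 0.97 × 4.35 = 1.106 m³/s
w_4 = (15.6 − 7.7)/2 = 3.95 m; q_4 = 0.259 × 0.95 × 3.95 = 0.9719 m³/s
w_5 = (19.3 − 14.1)/2 = 2.6 m; q_5 = 0.212 × 0.62 × 2.6 = 0.3417 m³/s
w_6 = (19.3 − 15.6)/2 = 1.85 m; q_6 = 0.176 × 0.29 × 1.85 = 0.09442 m³/s
Q = Σ qᵢ = 3.637 m³/s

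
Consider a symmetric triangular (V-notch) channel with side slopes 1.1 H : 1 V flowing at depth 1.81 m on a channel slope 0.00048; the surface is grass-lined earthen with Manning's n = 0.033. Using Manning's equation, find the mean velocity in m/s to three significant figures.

0.508 m/s

A = z·y² = 1.1×1.81² = 3.604 m²
P = 2y√(1+z²) = 2×1.81×√(1+1.1²) = 5.382 m
R = A/P = 3.604/5.382 = 0.6696 m
Q = (1/n)·A·R^(2/3)·S^(1/2) = (1/0.033) × 3.604 × 0.6696^(2/3) × 0.00048^(1/2) = 1.831 m³/s
V = Q/A = 1.831/3.604 = 0.5082 m/s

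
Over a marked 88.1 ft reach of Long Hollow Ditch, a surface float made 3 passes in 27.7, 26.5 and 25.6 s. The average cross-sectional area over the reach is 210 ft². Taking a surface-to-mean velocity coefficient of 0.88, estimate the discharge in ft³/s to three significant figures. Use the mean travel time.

612 ft³/s

t̄ = (27.7 + 26.5 + 25.6) / 3 = 26.6 s
v_surface = L / t̄ = 88.1 / 26.6 = 3.312 ft/s
v_mean = 0.88 × 3.312 = 2.915 ft/s
Q = A × v_mean = 210 × 2.915 = 612.1 ft³/s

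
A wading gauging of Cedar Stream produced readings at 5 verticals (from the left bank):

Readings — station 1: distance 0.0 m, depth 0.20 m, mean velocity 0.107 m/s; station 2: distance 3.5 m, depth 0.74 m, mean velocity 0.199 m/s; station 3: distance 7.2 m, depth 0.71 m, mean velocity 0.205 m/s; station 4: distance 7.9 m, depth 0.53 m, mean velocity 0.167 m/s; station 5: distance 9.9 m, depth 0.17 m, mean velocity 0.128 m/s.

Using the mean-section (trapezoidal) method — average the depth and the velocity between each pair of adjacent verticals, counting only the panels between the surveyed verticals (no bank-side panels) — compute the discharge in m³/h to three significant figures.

3520 m³/h

Panel 1-2: Δb = 3.5 m, d̄ = (0.20+0.74)/2 = 0.47, v̄ = (0.107+0.199)/2 = 0.153 → q = 3.5×0.47×0.153 = 0.2517 m³/s
Panel 2-3: Δb = 3.7 m, d̄ = (0.74+0.71)/2 = 0.725, v̄ = (0.199+0.205)/2 = 0.202 → q = 3.7×0.725×0.202 = 0.5419 m³/s
Panel 3-4: Δb = 0.7 m, d̄ = (0.71+0.53)/2 = 0.62, v̄ = (0.205+0.167)/2 = 0.186 → q = 0.7×0.62×0.186 = 0.08072 m³/s
Panel 4-5: Δb = 2 m, d̄ = (0.53+0.17)/2 = 0.35, v̄ = (0.167+0.128)/2 = 0.1475 → q = 2×0.35×0.1475 = 0.1033 m³/s
Q = Σ q = 0.9775 m³/s
= 0.9775 × 3600 = 3519 m³/h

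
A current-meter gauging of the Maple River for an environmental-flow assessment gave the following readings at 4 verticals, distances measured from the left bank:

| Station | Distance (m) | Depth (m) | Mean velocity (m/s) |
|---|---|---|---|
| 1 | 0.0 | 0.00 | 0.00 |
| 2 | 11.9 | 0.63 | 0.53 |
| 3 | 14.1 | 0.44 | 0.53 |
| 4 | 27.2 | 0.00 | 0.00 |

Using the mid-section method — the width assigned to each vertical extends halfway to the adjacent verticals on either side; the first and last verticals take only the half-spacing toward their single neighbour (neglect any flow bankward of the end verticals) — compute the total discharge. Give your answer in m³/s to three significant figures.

4.14 m³/s

w_2 = (14.1 − 0.0)/2 = 7.05 m; q_2 = 0.53 × 0.63 × 7.05 = 2.354 m³/s
w_3 = (27.2 − 11.9)/2 = 7.65 m; q_3 = 0.53 × 0.44 × 7.65 = 1.784 m³/s
Stations 1, 4 contribute zero (depth or velocity is 0).
Q = Σ qᵢ = 4.138 m³/s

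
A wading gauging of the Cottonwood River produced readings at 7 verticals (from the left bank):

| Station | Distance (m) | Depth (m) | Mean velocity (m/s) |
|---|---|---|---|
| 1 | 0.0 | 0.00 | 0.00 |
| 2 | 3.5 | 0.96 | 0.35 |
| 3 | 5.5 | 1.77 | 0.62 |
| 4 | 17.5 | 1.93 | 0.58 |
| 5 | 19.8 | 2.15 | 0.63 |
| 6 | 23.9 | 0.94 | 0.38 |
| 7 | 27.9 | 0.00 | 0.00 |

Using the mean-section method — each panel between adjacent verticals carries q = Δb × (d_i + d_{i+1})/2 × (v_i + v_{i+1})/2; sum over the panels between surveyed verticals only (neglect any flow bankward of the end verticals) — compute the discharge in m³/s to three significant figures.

Panel 1-2: Δb = 3.5 m, d̄ = (0.00+0.96)/2 = 0.48, v̄ = (0.00+0.35)/2 = 0.175 → q = 3.5×0.48×0.175 = 0.2940 m³/s
Panel 2-3: Δb = 2 m, d̄ = (0.96+1.77)/2 = 1.365, v̄ = (0.35+0.62)/2 = 0.485 → q = 2×1.365×0.485 = 1.324 m³/s
Panel 3-4: Δb = 12 m, d̄ = (1.77+1.93)/2 = 1.85, v̄ = (0.62+0.58)/2 = 0.6 → q = 12×1.85×0.6 = 13.32 m³/s
Panel 4-5: Δb = 2.3 m, d̄ = (1.93+2.15)/2 = 2.04, v̄ = (0.58+0.63)/2 = 0.605 → q = 2.3×2.04×0.605 = 2.839 m³/s
Panel 5-6: Δb = 4.1 m, d̄ = (2.15+0.94)/2 = 1.545, v̄ = (0.63+0.38)/2 = 0.505 → q = 4.1×1.545×0.505 = 3.199 m³/s
Panel 6-7: Δb = 4 m, d̄ = (0.94+0.00)/2 = 0.47, v̄ = (0.38+0.00)/2 = 0.19 → q = 4×0.47×0.19 = 0.3572 m³/s
Q = Σ q = 21.33 m³/s

21.3 m³/s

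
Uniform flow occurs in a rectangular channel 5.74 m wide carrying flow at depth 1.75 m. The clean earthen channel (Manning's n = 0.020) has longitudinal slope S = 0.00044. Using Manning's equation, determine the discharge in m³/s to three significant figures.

11.1 m³/s

A = b·y = 5.74 × 1.75 = 10.05 m²
P = b + 2y = 5.74 + 2×1.75 = 9.240 m
R = A/P = 10.05/9.240 = 1.087 m
Q = (1/n)·A·R^(2/3)·S^(1/2) = (1/0.020) × 10.05 × 1.087^(2/3) × 0.00044^(1/2) = 11.14 m³/s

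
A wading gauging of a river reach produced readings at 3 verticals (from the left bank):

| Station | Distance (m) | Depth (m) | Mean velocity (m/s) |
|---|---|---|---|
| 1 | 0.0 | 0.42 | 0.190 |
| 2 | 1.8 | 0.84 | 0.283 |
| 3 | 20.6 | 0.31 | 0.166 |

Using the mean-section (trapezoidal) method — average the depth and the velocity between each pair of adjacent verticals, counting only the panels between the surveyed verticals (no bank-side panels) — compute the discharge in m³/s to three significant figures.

Panel 1-2: Δb = 1.8 m, d̄ = (0.42+0.84)/2 = 0.63, v̄ = (0.190+0.283)/2 = 0.2365 → q = 1.8×0.63×0.2365 = 0.2682 m³/s
Panel 2-3: Δb = 18.8 m, d̄ = (0.84+0.31)/2 = 0.575, v̄ = (0.283+0.166)/2 = 0.2245 → q = 18.8×0.575×0.2245 = 2.427 m³/s
Q = Σ q = 2.695 m³/s

2.70 m³/s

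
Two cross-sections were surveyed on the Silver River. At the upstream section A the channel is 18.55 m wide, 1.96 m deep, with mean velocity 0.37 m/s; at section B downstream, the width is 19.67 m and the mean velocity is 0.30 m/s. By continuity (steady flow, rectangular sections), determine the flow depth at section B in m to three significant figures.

Q = A₁V₁ = (18.55×1.96) × 0.37 = 13.45 m³/s
d₂ = Q/(b₂ V₂) = 13.45/(19.67×0.30) = 2.280 m

2.28 m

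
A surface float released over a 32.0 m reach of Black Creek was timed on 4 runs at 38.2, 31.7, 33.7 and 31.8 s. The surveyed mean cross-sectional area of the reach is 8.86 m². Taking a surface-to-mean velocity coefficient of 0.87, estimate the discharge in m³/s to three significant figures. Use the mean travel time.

7.29 m³/s

t̄ = (38.2 + 31.7 + 33.7 + 31.8) / 4 = 33.85 s
v_surface = L / t̄ = 32.0 / 33.85 = 0.9453 m/s
v_mean = 0.87 × 0.9453 = 0.8225 m/s
Q = A × v_mean = 8.86 × 0.8225 = 7.287 m³/s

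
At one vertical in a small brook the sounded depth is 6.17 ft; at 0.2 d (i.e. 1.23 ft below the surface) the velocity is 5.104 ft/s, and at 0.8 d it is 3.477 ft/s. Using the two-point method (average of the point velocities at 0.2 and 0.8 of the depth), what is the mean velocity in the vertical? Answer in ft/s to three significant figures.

v̄ = (5.104 + 3.477) / 2 = 4.291 ft/s

4.29 ft/s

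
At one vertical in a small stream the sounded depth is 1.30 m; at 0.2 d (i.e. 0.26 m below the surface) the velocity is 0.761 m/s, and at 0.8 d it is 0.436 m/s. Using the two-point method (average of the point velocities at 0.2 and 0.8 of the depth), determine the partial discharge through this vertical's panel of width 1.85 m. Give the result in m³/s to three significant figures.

1.44 m³/s

v̄ = (0.761 + 0.436) / 2 = 0.5985 m/s
q = v̄ × d × w = 0.5985 × 1.30 × 1.85 = 1.439 m³/s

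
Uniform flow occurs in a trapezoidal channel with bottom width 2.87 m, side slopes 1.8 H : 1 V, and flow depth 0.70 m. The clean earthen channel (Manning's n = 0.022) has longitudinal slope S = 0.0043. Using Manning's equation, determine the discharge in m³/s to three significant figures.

5.45 m³/s

A = (b + z·y)·y = (2.87 + 1.8×0.70)×0.70 = 2.891 m²
P = b + 2y√(1+z²) = 2.87 + 2×0.70×√(1+1.8²) = 5.753 m
R = A/P = 2.891/5.753 = 0.5025 m
Q = (1/n)·A·R^(2/3)·S^(1/2) = (1/0.022) × 2.891 × 0.5025^(2/3) × 0.0043^(1/2) = 5.447 m³/s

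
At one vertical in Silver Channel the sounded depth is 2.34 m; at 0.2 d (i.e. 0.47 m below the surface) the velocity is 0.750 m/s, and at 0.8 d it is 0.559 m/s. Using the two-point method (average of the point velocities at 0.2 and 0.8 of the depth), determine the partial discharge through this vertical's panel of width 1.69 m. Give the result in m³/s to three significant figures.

v̄ = (0.750 + 0.559) / 2 = 0.6545 m/s
q = v̄ × d × w = 0.6545 × 2.34 × 1.69 = 2.588 m³/s

2.59 m³/s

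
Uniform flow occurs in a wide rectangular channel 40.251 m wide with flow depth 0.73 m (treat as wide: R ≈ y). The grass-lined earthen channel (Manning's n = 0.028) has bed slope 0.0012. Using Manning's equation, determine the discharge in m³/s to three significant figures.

29.5 m³/s

A = b·y = 40.251 × 0.73 = 29.38 m²
Wide channel: R ≈ y = 0.73 m
Q = (1/n)·A·R^(2/3)·S^(1/2) = (1/0.028) × 29.38 × 0.7300^(2/3) × 0.0012^(1/2) = 29.47 m³/s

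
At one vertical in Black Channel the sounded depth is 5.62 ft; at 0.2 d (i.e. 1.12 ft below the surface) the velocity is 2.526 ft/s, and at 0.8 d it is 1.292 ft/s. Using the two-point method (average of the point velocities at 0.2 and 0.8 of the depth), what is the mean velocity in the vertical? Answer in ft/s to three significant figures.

1.91 ft/s

v̄ = (2.526 + 1.292) / 2 = 1.909 ft/s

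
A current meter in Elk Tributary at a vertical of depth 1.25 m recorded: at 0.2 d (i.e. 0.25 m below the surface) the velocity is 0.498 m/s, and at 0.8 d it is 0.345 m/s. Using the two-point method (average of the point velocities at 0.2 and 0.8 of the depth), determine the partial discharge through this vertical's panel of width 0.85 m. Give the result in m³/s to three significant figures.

0.448 m³/s

v̄ = (0.498 + 0.345) / 2 = 0.4215 m/s
q = v̄ × d × w = 0.4215 × 1.25 × 0.85 = 0.4478 m³/s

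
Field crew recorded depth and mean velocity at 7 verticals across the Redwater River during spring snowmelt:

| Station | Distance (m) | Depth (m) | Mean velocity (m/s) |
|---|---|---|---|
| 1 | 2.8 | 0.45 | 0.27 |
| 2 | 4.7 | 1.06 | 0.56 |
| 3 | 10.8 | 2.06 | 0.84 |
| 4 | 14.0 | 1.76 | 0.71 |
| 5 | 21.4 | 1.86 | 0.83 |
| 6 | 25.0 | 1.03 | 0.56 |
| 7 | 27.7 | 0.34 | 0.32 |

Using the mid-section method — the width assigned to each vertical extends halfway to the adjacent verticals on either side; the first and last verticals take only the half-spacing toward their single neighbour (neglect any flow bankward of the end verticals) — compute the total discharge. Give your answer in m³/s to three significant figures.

w_1 = (4.7 − 2.8)/2 = 0.95 m; q_1 = 0.27 × 0.45 × 0.95 = 0.1154 m³/s
w_2 = (10.8 − 2.8)/2 = 4 m; q_2 = 0.56 × 1.06 × 4 = 2.374 m³/s
w_3 = (14.0 − 4.7)/2 = 4.65 m; q_3 = 0.84 × 2.06 × 4.65 = 8.046 m³/s
w_4 = (21.4 − 10.8)/2 = 5.3 m; q_4 = 0.71 × 1.76 × 5.3 = 6.623 m³/s
w_5 = (25.0 − 14.0)/2 = 5.5 m; q_5 = 0.83 × 1.86 × 5.5 = 8.491 m³/s
w_6 = (27.7 − 21.4)/2 = 3.15 m; q_6 = 0.56 × 1.03 × 3.15 = 1.817 m³/s
w_7 = (27.7 − 25.0)/2 = 1.35 m; q_7 = 0.32 × 0.34 × 1.35 = 0.1469 m³/s
Q = Σ qᵢ = 27.61 m³/s

27.6 m³/s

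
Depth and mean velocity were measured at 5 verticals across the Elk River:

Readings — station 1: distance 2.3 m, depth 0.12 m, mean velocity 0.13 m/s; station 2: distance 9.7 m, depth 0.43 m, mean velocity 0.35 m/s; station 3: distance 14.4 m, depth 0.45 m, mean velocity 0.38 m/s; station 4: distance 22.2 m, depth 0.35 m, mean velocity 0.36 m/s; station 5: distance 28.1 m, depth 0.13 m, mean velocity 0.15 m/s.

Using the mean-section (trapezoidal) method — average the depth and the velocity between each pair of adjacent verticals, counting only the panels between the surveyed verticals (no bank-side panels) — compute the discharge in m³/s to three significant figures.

Panel 1-2: Δb = 7.4 m, d̄ = (0.12+0.43)/2 = 0.275, v̄ = (0.13+0.35)/2 = 0.24 → q = 7.4×0.275×0.24 = 0.4884 m³/s
Panel 2-3: Δb = 4.7 m, d̄ = (0.43+0.45)/2 = 0.44, v̄ = (0.35+0.38)/2 = 0.365 → q = 4.7×0.44×0.365 = 0.7548 m³/s
Panel 3-4: Δb = 7.8 m, d̄ = (0.45+0.35)/2 = 0.4, v̄ = (0.38+0.36)/2 = 0.37 → q = 7.8×0.4×0.37 = 1.154 m³/s
Panel 4-5: Δb = 5.9 m, d̄ = (0.35+0.13)/2 = 0.24, v̄ = (0.36+0.15)/2 = 0.255 → q = 5.9×0.24×0.255 = 0.3611 m³/s
Q = Σ q = 2.759 m³/s

2.76 m³/s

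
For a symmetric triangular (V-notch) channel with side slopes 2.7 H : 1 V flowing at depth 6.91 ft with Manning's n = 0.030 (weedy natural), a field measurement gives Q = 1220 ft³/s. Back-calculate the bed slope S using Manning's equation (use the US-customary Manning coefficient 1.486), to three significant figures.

0.00761

A = z·y² = 2.7×6.91² = 128.9 ft²
P = 2y√(1+z²) = 2×6.91×√(1+2.7²) = 39.79 ft
R = A/P = 128.9/39.79 = 3.240 ft
S = (Q·n / (1.486·A·R^(2/3)))² = (1220×0.030 / (1.486×128.9×2.190))² = 0.007613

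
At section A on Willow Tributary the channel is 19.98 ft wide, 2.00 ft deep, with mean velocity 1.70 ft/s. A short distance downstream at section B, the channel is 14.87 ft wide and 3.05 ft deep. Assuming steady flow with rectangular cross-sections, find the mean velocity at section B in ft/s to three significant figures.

1.50 ft/s

Q = A₁V₁ = (19.98×2.00) × 1.70 = 67.93 ft³/s
A₂ = 14.87 × 3.05 = 45.35 ft²
V₂ = Q/A₂ = 67.93/45.35 = 1.498 ft/s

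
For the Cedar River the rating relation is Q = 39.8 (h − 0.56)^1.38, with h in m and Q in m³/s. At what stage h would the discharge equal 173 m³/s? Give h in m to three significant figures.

h − h₀ = (Q/C)^(1/b) = (173/39.8)^(1/1.38) = 2.900 m
h = 0.56 + 2.900 = 3.460 m

3.46 m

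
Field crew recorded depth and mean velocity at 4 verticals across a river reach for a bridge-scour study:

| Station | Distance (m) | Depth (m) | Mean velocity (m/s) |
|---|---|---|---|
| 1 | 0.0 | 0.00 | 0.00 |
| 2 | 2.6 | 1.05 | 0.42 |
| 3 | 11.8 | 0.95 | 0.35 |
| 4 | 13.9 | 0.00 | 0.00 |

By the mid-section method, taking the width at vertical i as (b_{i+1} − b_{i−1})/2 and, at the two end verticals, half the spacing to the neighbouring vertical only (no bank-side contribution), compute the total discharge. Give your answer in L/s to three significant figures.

w_2 = (11.8 − 0.0)/2 = 5.9 m; q_2 = 0.42 × 1.05 × 5.9 = 2.602 m³/s
w_3 = (13.9 − 2.6)/2 = 5.65 m; q_3 = 0.35 × 0.95 × 5.65 = 1.879 m³/s
Stations 1, 4 contribute zero (depth or velocity is 0).
Q = Σ qᵢ = 4.481 m³/s
= 4.481 × 1000 = 4481 L/s

4480 L/s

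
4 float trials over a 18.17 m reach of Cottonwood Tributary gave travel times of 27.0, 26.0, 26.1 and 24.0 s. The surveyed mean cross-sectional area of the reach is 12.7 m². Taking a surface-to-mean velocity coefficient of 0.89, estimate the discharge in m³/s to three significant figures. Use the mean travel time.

7.97 m³/s

t̄ = (27.0 + 26.0 + 26.1 + 24.0) / 4 = 25.775 s
v_surface = L / t̄ = 18.17 / 25.775 = 0.7049 m/s
v_mean = 0.89 × 0.7049 = 0.6274 m/s
Q = A × v_mean = 12.7 × 0.6274 = 7.968 m³/s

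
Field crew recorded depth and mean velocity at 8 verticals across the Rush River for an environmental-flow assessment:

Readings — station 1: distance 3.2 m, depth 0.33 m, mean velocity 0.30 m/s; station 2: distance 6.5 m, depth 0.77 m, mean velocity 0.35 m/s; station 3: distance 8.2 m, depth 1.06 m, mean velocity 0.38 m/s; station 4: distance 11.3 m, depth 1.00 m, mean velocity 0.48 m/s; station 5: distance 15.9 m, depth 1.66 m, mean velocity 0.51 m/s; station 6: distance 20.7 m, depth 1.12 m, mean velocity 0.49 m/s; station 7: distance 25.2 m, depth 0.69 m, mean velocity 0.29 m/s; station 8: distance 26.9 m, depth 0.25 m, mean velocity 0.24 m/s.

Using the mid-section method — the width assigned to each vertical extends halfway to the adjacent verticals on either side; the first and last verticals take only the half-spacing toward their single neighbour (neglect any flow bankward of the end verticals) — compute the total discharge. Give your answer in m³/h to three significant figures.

39100 m³/h

w_1 = (6.5 − 3.2)/2 = 1.65 m; q_1 = 0.30 × 0.33 × 1.65 = 0.1634 m³/s
w_2 = (8.2 − 3.2)/2 = 2.5 m; q_2 = 0.35 × 0.77 × 2.5 = 0.6738 m³/s
w_3 = (11.3 − 6.5)/2 = 2.4 m; q_3 = 0.38 × 1.06 × 2.4 = 0.9667 m³/s
w_4 = (15.9 − 8.2)/2 = 3.85 m; q_4 = 0.48 × 1.00 × 3.85 = 1.848 m³/s
w_5 = (20.7 − 11.3)/2 = 4.7 m; q_5 = 0.51 × 1.66 × 4.7 = 3.979 m³/s
w_6 = (25.2 − 15.9)/2 = 4.65 m; q_6 = 0.49 × 1.12 × 4.65 = 2.552 m³/s
w_7 = (26.9 − 20.7)/2 = 3.1 m; q_7 = 0.29 × 0.69 × 3.1 = 0.6203 m³/s
w_8 = (26.9 − 25.2)/2 = 0.85 m; q_8 = 0.24 × 0.25 × 0.85 = 0.05100 m³/s
Q = Σ qᵢ = 10.85 m³/s
= 10.85 × 3600 = 39070 m³/h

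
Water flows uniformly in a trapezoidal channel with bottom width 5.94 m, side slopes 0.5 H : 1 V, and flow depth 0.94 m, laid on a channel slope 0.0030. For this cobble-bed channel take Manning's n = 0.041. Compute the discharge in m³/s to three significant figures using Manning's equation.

6.64 m³/s

A = (b + z·y)·y = (5.94 + 0.5×0.94)×0.94 = 6.025 m²
P = b + 2y√(1+z²) = 5.94 + 2×0.94×√(1+0.5²) = 8.042 m
R = A/P = 6.025/8.042 = 0.7493 m
Q = (1/n)·A·R^(2/3)·S^(1/2) = (1/0.041) × 6.025 × 0.7493^(2/3) × 0.0030^(1/2) = 6.640 m³/s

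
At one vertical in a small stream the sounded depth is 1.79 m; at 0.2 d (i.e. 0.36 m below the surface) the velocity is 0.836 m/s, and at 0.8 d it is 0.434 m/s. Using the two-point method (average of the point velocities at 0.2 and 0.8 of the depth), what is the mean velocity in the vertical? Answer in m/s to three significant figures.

0.635 m/s

v̄ = (0.836 + 0.434) / 2 = 0.6350 m/s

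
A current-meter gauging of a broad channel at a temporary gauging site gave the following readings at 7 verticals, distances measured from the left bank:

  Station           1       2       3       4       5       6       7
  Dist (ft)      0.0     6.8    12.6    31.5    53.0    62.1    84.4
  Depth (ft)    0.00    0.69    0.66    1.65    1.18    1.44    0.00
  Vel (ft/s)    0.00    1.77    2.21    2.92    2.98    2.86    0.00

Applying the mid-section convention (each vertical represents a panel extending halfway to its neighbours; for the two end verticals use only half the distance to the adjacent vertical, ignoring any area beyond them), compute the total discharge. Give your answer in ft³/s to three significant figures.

w_2 = (12.6 − 0.0)/2 = 6.3 ft; q_2 = 1.77 × 0.69 × 6.3 = 7.694 ft³/s
w_3 = (31.5 − 6.8)/2 = 12.35 ft; q_3 = 2.21 × 0.66 × 12.35 = 18.01 ft³/s
w_4 = (53.0 − 12.6)/2 = 20.2 ft; q_4 = 2.92 × 1.65 × 20.2 = 97.32 ft³/s
w_5 = (62.1 − 31.5)/2 = 15.3 ft; q_5 = 2.98 × 1.18 × 15.3 = 53.80 ft³/s
w_6 = (84.4 − 53.0)/2 = 15.7 ft; q_6 = 2.86 × 1.44 × 15.7 = 64.66 ft³/s
Stations 1, 7 contribute zero (depth or velocity is 0).
Q = Σ qᵢ = 241.5 ft³/s

241 ft³/s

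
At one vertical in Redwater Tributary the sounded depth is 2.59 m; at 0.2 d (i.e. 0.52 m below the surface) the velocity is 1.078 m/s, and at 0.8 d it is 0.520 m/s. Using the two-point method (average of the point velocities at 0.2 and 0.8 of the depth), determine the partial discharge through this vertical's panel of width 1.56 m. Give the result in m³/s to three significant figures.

v̄ = (1.078 + 0.520) / 2 = 0.7990 m/s
q = v̄ × d × w = 0.7990 × 2.59 × 1.56 = 3.228 m³/s

3.23 m³/s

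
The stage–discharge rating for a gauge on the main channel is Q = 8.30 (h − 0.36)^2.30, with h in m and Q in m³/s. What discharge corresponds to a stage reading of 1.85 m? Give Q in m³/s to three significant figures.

20.8 m³/s

Q = 8.30 × (1.85 − 0.36)^2.30 = 8.30 × 1.49^2.30 = 20.77 m³/s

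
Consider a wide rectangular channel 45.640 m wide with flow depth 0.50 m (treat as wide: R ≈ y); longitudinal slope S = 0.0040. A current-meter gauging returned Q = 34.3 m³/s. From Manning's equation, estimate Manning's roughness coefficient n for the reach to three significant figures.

A = b·y = 45.640 × 0.50 = 22.82 m²
Wide channel: R ≈ y = 0.50 m
n = (1/Q)·A·R^(2/3)·S^(1/2) = (1/34.3) × 22.82 × 0.6300 × 0.06325 = 0.02651

0.0265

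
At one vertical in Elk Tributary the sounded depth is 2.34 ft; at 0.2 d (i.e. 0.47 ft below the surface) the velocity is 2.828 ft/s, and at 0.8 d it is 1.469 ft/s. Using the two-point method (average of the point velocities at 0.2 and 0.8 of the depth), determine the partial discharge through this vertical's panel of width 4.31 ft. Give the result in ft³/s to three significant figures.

21.7 ft³/s

v̄ = (2.828 + 1.469) / 2 = 2.149 ft/s
q = v̄ × d × w = 2.149 × 2.34 × 4.31 = 21.67 ft³/s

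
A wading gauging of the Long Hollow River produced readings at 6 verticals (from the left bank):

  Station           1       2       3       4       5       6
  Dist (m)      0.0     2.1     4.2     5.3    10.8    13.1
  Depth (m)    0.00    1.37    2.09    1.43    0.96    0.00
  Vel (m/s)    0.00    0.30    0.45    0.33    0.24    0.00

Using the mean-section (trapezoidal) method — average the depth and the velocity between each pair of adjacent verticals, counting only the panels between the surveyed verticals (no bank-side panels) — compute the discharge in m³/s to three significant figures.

Panel 1-2: Δb = 2.1 m, d̄ = (0.00+1.37)/2 = 0.685, v̄ = (0.00+0.30)/2 = 0.15 → q = 2.1×0.685×0.15 = 0.2158 m³/s
Panel 2-3: Δb = 2.1 m, d̄ = (1.37+2.09)/2 = 1.73, v̄ = (0.30+0.45)/2 = 0.375 → q = 2.1×1.73×0.375 = 1.362 m³/s
Panel 3-4: Δb = 1.1 m, d̄ = (2.09+1.43)/2 = 1.76, v̄ = (0.45+0.33)/2 = 0.39 → q = 1.1×1.76×0.39 = 0.7550 m³/s
Panel 4-5: Δb = 5.5 m, d̄ = (1.43+0.96)/2 = 1.195, v̄ = (0.33+0.24)/2 = 0.285 → q = 5.5×1.195×0.285 = 1.873 m³/s
Panel 5-6: Δb = 2.3 m, d̄ = (0.96+0.00)/2 = 0.48, v̄ = (0.24+0.00)/2 = 0.12 → q = 2.3×0.48×0.12 = 0.1325 m³/s
Q = Σ q = 4.339 m³/s

4.34 m³/s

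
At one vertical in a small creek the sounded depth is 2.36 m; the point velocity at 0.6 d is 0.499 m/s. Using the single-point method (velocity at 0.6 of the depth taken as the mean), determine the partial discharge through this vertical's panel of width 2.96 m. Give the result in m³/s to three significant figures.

v̄ = v₀.₆ = 0.499 m/s
q = v̄ × d × w = 0.4990 × 2.36 × 2.96 = 3.486 m³/s

3.49 m³/s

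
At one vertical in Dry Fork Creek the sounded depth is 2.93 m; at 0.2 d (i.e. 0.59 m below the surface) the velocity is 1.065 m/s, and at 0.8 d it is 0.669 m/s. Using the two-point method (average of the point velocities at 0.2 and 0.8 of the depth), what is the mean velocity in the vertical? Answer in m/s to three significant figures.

v̄ = (1.065 + 0.669) / 2 = 0.8670 m/s

0.867 m/s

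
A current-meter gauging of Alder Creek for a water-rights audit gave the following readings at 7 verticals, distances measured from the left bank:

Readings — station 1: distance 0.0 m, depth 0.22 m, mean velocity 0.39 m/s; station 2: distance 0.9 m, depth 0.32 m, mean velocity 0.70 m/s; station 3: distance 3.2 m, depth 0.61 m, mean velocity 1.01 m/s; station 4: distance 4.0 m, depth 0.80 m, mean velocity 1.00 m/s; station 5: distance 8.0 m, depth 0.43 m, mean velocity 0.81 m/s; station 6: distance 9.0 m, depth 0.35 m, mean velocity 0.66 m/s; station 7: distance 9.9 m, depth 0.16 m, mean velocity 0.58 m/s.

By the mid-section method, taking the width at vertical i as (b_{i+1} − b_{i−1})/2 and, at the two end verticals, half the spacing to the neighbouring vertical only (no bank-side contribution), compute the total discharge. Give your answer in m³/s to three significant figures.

w_1 = (0.9 − 0.0)/2 = 0.45 m; q_1 = 0.39 × 0.22 × 0.45 = 0.03861 m³/s
w_2 = (3.2 − 0.0)/2 = 1.6 m; q_2 = 0.70 × 0.32 × 1.6 = 0.3584 m³/s
w_3 = (4.0 − 0.9)/2 = 1.55 m; q_3 = 1.01 × 0.61 × 1.55 = 0.9550 m³/s
w_4 = (8.0 − 3.2)/2 = 2.4 m; q_4 = 1.00 × 0.80 × 2.4 = 1.920 m³/s
w_5 = (9.0 − 4.0)/2 = 2.5 m; q_5 = 0.81 × 0.43 × 2.5 = 0.8708 m³/s
w_6 = (9.9 − 8.0)/2 = 0.95 m; q_6 = 0.66 × 0.35 × 0.95 = 0.2195 m³/s
w_7 = (9.9 − 9.0)/2 = 0.45 m; q_7 = 0.58 × 0.16 × 0.45 = 0.04176 m³/s
Q = Σ qᵢ = 4.404 m³/s

4.40 m³/s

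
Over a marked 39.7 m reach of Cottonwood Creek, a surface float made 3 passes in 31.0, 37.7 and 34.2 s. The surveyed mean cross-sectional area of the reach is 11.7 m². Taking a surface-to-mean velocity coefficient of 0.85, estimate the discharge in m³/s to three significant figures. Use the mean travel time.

11.5 m³/s

t̄ = (31.0 + 37.7 + 34.2) / 3 = 34.3 s
v_surface = L / t̄ = 39.7 / 34.3 = 1.157 m/s
v_mean = 0.85 × 1.157 = 0.9838 m/s
Q = A × v_mean = 11.7 × 0.9838 = 11.51 m³/s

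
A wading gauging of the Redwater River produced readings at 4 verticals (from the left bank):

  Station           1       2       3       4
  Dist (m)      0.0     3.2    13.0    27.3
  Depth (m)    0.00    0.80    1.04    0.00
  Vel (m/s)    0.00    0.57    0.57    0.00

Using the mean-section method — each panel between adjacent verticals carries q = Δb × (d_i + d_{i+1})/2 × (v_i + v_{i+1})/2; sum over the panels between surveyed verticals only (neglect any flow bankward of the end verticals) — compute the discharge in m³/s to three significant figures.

7.62 m³/s

Panel 1-2: Δb = 3.2 m, d̄ = (0.00+0.80)/2 = 0.4, v̄ = (0.00+0.57)/2 = 0.285 → q = 3.2×0.4×0.285 = 0.3648 m³/s
Panel 2-3: Δb = 9.8 m, d̄ = (0.80+1.04)/2 = 0.92, v̄ = (0.57+0.57)/2 = 0.57 → q = 9.8×0.92×0.57 = 5.139 m³/s
Panel 3-4: Δb = 14.3 m, d̄ = (1.04+0.00)/2 = 0.52, v̄ = (0.57+0.00)/2 = 0.285 → q = 14.3×0.52×0.285 = 2.119 m³/s
Q = Σ q = 7.623 m³/s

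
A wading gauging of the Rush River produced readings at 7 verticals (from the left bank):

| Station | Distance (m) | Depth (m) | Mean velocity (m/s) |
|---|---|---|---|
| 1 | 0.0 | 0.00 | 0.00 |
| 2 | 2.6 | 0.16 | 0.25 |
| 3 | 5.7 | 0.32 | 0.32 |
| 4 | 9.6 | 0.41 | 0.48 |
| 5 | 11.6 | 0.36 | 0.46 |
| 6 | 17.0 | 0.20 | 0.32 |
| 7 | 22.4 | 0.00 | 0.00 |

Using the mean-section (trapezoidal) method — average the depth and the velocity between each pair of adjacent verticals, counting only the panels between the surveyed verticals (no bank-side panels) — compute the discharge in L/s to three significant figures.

1850 L/s

Panel 1-2: Δb = 2.6 m, d̄ = (0.00+0.16)/2 = 0.08, v̄ = (0.00+0.25)/2 = 0.125 → q = 2.6×0.08×0.125 = 0.02600 m³/s
Panel 2-3: Δb = 3.1 m, d̄ = (0.16+0.32)/2 = 0.24, v̄ = (0.25+0.32)/2 = 0.285 → q = 3.1×0.24×0.285 = 0.2120 m³/s
Panel 3-4: Δb = 3.9 m, d̄ = (0.32+0.41)/2 = 0.365, v̄ = (0.32+0.48)/2 = 0.4 → q = 3.9×0.365×0.4 = 0.5694 m³/s
Panel 4-5: Δb = 2 m, d̄ = (0.41+0.36)/2 = 0.385, v̄ = (0.48+0.46)/2 = 0.47 → q = 2×0.385×0.47 = 0.3619 m³/s
Panel 5-6: Δb = 5.4 m, d̄ = (0.36+0.20)/2 = 0.28, v̄ = (0.46+0.32)/2 = 0.39 → q = 5.4×0.28×0.39 = 0.5897 m³/s
Panel 6-7: Δb = 5.4 m, d̄ = (0.20+0.00)/2 = 0.1, v̄ = (0.32+0.00)/2 = 0.16 → q = 5.4×0.1×0.16 = 0.08640 m³/s
Q = Σ q = 1.845 m³/s
= 1.845 × 1000 = 1845 L/s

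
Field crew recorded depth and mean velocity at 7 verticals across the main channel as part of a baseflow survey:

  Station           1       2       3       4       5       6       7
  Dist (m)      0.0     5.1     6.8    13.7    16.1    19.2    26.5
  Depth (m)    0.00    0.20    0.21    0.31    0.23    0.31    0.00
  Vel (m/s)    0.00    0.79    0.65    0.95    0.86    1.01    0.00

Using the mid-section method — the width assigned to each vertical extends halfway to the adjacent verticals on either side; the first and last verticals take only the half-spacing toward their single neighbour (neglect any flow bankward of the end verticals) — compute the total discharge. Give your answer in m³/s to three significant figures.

w_2 = (6.8 − 0.0)/2 = 3.4 m; q_2 = 0.79 × 0.20 × 3.4 = 0.5372 m³/s
w_3 = (13.7 − 5.1)/2 = 4.3 m; q_3 = 0.65 × 0.21 × 4.3 = 0.5870 m³/s
w_4 = (16.1 − 6.8)/2 = 4.65 m; q_4 = 0.95 × 0.31 × 4.65 = 1.369 m³/s
w_5 = (19.2 − 13.7)/2 = 2.75 m; q_5 = 0.86 × 0.23 × 2.75 = 0.5440 m³/s
w_6 = (26.5 − 16.1)/2 = 5.2 m; q_6 = 1.01 × 0.31 × 5.2 = 1.628 m³/s
Stations 1, 7 contribute zero (depth or velocity is 0).
Q = Σ qᵢ = 4.666 m³/s

4.67 m³/s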